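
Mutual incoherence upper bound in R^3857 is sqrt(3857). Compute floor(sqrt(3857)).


62^2 = 3844 <= 3857 < 3969 = 63^2, so 62 <= sqrt(3857) < 63.
floor(sqrt(3857)) = 62.

62


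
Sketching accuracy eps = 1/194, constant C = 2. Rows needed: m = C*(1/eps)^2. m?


1/eps = 194.
(1/eps)^2 = 37636.
m = 2*37636 = 75272.

75272


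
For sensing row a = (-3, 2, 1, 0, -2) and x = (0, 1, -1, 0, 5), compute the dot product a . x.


Non-zero terms: ['2*1', '1*-1', '-2*5']
Products: [2, -1, -10]
y = sum = -9.

-9


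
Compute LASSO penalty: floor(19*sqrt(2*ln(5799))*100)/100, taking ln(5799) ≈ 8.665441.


ln(5799) ≈ 8.665441.
2*ln(n) ≈ 17.330882.
sqrt(2*ln(n)) ≈ sqrt(17.330882) ≈ 4.163038.
lambda ≈ 19*4.163038 = 79.097722.
floor(lambda*100)/100 = 79.09.

79.09


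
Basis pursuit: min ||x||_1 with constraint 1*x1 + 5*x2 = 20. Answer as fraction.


Axis intercepts:
  x1 = 20, x2 = 0: L1 = 20
  x1 = 0, x2 = 4: L1 = 4
x* = (0, 4)
||x*||_1 = 4.

4


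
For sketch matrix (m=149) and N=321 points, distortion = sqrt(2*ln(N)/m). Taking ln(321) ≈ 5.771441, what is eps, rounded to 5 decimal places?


ln(321) ≈ 5.771441.
2*ln(N)/m ≈ 2*5.771441/149 ≈ 0.07746901.
eps = sqrt(0.07746901) ≈ 0.2783326 ≈ 0.27833.

0.27833


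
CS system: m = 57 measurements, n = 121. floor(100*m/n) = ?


100*m/n = 100*57/121 ≈ 47.1074.
floor = 47.

47


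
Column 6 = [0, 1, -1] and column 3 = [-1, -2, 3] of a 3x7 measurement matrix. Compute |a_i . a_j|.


Inner product: 0*-1 + 1*-2 + -1*3
Products: [0, -2, -3]
Sum = -5.
|dot| = 5.

5


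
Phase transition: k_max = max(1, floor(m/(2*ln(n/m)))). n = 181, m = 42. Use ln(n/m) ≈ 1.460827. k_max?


n/m = 181/42.
ln(n/m) ≈ 1.460827.
2*ln(n/m) ≈ 2.921654.
m/(2*ln(n/m)) ≈ 42/2.921654 ≈ 14.3754.
floor = 14.
k_max = max(1, 14) = 14.

14


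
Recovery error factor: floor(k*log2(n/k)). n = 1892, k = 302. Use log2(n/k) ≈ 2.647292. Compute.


log2(n/k) = log2(1892/302) ≈ 2.647292.
k*log2(n/k) ≈ 302*2.647292 = 799.482184.
floor(799.482184) = 799.

799


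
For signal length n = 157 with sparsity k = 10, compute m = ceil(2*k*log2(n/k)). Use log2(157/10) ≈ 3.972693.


log2(n/k) = log2(157/10) ≈ 3.972693.
2*k*log2(n/k) ≈ 2*10*3.972693 = 79.45386.
m = ceil(79.45386) = 80.

80


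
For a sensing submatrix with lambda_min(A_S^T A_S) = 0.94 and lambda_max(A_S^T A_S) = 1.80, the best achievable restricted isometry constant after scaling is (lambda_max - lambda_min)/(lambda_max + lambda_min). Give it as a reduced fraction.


lambda_max - lambda_min = 1.80 - 0.94 = 0.86.
lambda_max + lambda_min = 1.80 + 0.94 = 2.74.
delta = 0.86/2.74 = 86/274 = 43/137.

43/137


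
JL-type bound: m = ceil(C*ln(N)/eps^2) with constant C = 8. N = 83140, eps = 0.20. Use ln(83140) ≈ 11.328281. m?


ln(83140) ≈ 11.328281.
eps^2 = 0.20^2 = 0.04.
C*ln(N)/eps^2 ≈ 8*11.328281/0.04 ≈ 2265.6562.
m = ceil(2265.6562) = 2266.

2266


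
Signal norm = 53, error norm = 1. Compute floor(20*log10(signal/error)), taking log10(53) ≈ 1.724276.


||x||/||e|| = 53/1 = 53.
log10(53) ≈ 1.724276.
20*log10(||x||/||e||) ≈ 20*1.724276 = 34.48552.
floor(34.48552) = 34.

34


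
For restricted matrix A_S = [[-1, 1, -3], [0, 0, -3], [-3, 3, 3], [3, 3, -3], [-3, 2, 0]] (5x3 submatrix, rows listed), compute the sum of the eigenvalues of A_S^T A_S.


Sum of eigenvalues of A_S^T A_S = trace(A_S^T A_S) = sum of squared column norms of A_S.
A_S^T A_S diagonal: [28, 23, 36].
trace = 28 + 23 + 36 = 87.

87


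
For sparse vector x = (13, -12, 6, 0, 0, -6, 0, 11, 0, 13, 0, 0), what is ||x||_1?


Non-zero entries: [(0, 13), (1, -12), (2, 6), (5, -6), (7, 11), (9, 13)]
Absolute values: [13, 12, 6, 6, 11, 13]
||x||_1 = sum = 61.

61


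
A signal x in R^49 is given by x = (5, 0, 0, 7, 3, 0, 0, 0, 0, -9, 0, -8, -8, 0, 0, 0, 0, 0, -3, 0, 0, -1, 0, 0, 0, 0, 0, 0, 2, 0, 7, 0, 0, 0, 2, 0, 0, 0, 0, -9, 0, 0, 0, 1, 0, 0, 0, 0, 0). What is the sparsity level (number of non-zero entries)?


Non-zero positions: [0, 3, 4, 9, 11, 12, 18, 21, 28, 30, 34, 39, 43].
Sparsity = 13.

13


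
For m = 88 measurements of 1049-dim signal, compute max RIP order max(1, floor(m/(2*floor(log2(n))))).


floor(log2(1049)) = 10.
2*10 = 20.
m/(2*floor(log2(n))) = 88/20 ≈ 4.4.
floor = 4.
k = max(1, 4) = 4.

4


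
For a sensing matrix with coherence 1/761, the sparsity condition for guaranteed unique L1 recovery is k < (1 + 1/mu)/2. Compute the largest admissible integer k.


1/mu = 761.
1 + 1/mu = 762.
(1 + 1/mu)/2 = 381 is an integer and the inequality is strict, so k_max = 381 - 1 = 380.

380


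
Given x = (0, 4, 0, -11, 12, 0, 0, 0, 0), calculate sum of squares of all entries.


Non-zero entries: [(1, 4), (3, -11), (4, 12)]
Squares: [16, 121, 144]
||x||_2^2 = sum = 281.

281


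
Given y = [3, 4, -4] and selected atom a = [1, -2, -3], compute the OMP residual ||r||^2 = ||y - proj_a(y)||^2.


a^T a = 14.
a^T y = 7.
coeff = 7/14 = 1/2.
||r||^2 = 75/2.

75/2


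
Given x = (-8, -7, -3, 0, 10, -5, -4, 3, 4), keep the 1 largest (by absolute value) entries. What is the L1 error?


Sorted |x_i| descending: [10, 8, 7, 5, 4, 4, 3, 3, 0]
Keep top 1: [10]
Tail entries: [8, 7, 5, 4, 4, 3, 3, 0]
L1 error = sum of tail = 34.

34


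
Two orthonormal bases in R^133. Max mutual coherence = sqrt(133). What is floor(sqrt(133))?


11^2 = 121 <= 133 < 144 = 12^2, so 11 <= sqrt(133) < 12.
floor(sqrt(133)) = 11.

11


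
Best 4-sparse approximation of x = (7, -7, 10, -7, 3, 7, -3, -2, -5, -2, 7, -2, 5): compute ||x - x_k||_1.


Sorted |x_i| descending: [10, 7, 7, 7, 7, 7, 5, 5, 3, 3, 2, 2, 2]
Keep top 4: [10, 7, 7, 7]
Tail entries: [7, 7, 5, 5, 3, 3, 2, 2, 2]
L1 error = sum of tail = 36.

36


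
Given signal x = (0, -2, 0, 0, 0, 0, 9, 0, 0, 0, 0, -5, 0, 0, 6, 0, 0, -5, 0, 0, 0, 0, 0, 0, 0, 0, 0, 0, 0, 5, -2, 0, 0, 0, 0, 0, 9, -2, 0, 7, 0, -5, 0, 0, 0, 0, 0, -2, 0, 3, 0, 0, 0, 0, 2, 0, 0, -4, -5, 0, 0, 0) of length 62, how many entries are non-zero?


Non-zero positions: [1, 6, 11, 14, 17, 29, 30, 36, 37, 39, 41, 47, 49, 54, 57, 58].
Sparsity = 16.

16


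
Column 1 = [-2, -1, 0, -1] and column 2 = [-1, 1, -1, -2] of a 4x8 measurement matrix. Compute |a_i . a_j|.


Inner product: -2*-1 + -1*1 + 0*-1 + -1*-2
Products: [2, -1, 0, 2]
Sum = 3.
|dot| = 3.

3


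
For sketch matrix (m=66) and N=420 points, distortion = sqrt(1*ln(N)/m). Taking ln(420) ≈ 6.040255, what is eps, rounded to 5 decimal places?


ln(420) ≈ 6.040255.
1*ln(N)/m ≈ 1*6.040255/66 ≈ 0.09151902.
eps = sqrt(0.09151902) ≈ 0.3025211 ≈ 0.30252.

0.30252


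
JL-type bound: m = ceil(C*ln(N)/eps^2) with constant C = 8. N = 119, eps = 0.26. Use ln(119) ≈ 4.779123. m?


ln(119) ≈ 4.779123.
eps^2 = 0.26^2 = 0.0676.
C*ln(N)/eps^2 ≈ 8*4.779123/0.0676 ≈ 565.5767.
m = ceil(565.5767) = 566.

566


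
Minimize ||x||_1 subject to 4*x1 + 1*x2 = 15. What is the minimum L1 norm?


Axis intercepts:
  x1 = 15/4, x2 = 0: L1 = 15/4
  x1 = 0, x2 = 15: L1 = 15
x* = (15/4, 0)
||x*||_1 = 15/4.

15/4


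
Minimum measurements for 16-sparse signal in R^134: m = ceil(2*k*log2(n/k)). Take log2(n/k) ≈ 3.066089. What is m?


log2(n/k) = log2(134/16) ≈ 3.066089.
2*k*log2(n/k) ≈ 2*16*3.066089 = 98.114848.
m = ceil(98.114848) = 99.

99


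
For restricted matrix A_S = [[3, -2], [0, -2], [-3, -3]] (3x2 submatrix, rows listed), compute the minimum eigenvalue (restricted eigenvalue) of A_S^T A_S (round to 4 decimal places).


A_S^T A_S = [[18, 3], [3, 17]].
trace = 35.
det = 297.
disc = trace^2 - 4*det = 1225 - 4*297 = 37.
sqrt(37) ≈ 6.082763.
lam_min = (35 - sqrt(37))/2 ≈ (35 - 6.082763)/2 = 14.4586185 ≈ 14.4586.

14.4586


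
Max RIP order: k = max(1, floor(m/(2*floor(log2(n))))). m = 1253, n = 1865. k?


floor(log2(1865)) = 10.
2*10 = 20.
m/(2*floor(log2(n))) = 1253/20 ≈ 62.65.
floor = 62.
k = max(1, 62) = 62.

62


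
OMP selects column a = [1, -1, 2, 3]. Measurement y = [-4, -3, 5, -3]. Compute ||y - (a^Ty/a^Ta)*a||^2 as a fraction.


a^T a = 15.
a^T y = 0.
coeff = 0/15 = 0.
||r||^2 = 59.

59


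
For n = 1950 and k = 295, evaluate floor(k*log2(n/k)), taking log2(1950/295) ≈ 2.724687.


log2(n/k) = log2(1950/295) ≈ 2.724687.
k*log2(n/k) ≈ 295*2.724687 = 803.782665.
floor(803.782665) = 803.

803


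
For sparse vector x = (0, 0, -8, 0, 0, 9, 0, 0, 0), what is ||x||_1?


Non-zero entries: [(2, -8), (5, 9)]
Absolute values: [8, 9]
||x||_1 = sum = 17.

17


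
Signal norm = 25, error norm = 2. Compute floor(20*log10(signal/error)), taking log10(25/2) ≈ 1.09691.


||x||/||e|| = 25/2.
log10(25/2) ≈ 1.09691.
20*log10(||x||/||e||) ≈ 20*1.09691 = 21.9382.
floor(21.9382) = 21.

21


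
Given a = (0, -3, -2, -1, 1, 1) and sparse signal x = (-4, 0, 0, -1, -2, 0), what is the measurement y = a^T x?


Non-zero terms: ['0*-4', '-1*-1', '1*-2']
Products: [0, 1, -2]
y = sum = -1.

-1


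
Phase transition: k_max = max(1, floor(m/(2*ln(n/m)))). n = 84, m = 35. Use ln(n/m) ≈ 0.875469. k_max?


n/m = 84/35 = 12/5.
ln(n/m) ≈ 0.875469.
2*ln(n/m) ≈ 1.750938.
m/(2*ln(n/m)) ≈ 35/1.750938 ≈ 19.9893.
floor = 19.
k_max = max(1, 19) = 19.

19


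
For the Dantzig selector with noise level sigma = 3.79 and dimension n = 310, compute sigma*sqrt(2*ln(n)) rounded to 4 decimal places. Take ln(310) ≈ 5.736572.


ln(310) ≈ 5.736572.
2*ln(n) ≈ 11.473144.
sqrt(2*ln(n)) ≈ sqrt(11.473144) ≈ 3.387203.
threshold ≈ 3.79*3.387203 = 12.83749937 ≈ 12.8375.

12.8375


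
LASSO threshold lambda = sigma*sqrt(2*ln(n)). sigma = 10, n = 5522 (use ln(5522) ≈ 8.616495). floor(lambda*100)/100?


ln(5522) ≈ 8.616495.
2*ln(n) ≈ 17.23299.
sqrt(2*ln(n)) ≈ sqrt(17.23299) ≈ 4.151264.
lambda ≈ 10*4.151264 = 41.51264.
floor(lambda*100)/100 = 41.51.

41.51


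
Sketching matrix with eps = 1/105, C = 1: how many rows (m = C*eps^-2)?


1/eps = 105.
(1/eps)^2 = 11025.
m = 1*11025 = 11025.

11025


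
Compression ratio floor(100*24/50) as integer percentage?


100*m/n = 100*24/50 ≈ 48.0.
floor = 48.

48


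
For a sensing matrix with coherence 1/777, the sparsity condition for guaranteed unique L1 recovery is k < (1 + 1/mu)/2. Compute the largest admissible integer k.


1/mu = 777.
1 + 1/mu = 778.
(1 + 1/mu)/2 = 389 is an integer and the inequality is strict, so k_max = 389 - 1 = 388.

388


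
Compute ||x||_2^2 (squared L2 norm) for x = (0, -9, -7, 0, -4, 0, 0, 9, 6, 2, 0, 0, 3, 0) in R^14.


Non-zero entries: [(1, -9), (2, -7), (4, -4), (7, 9), (8, 6), (9, 2), (12, 3)]
Squares: [81, 49, 16, 81, 36, 4, 9]
||x||_2^2 = sum = 276.

276


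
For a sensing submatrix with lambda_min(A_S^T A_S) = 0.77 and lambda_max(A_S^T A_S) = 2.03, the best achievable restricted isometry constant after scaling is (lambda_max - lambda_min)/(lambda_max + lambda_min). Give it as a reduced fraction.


lambda_max - lambda_min = 2.03 - 0.77 = 1.26.
lambda_max + lambda_min = 2.03 + 0.77 = 2.80.
delta = 1.26/2.80 = 126/280 = 9/20.

9/20


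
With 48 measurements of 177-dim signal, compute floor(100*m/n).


100*m/n = 100*48/177 ≈ 27.1186.
floor = 27.

27


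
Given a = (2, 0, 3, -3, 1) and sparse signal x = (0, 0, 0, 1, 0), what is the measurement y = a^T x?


Non-zero terms: ['-3*1']
Products: [-3]
y = sum = -3.

-3


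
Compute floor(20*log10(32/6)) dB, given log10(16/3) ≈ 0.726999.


||x||/||e|| = 32/6 = 16/3.
log10(16/3) ≈ 0.726999.
20*log10(||x||/||e||) ≈ 20*0.726999 = 14.53998.
floor(14.53998) = 14.

14


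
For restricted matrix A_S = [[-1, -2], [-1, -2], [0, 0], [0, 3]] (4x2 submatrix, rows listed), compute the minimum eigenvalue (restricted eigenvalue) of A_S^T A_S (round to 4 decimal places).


A_S^T A_S = [[2, 4], [4, 17]].
trace = 19.
det = 18.
disc = trace^2 - 4*det = 361 - 4*18 = 289.
sqrt(289) = 17.
lam_min = (19 - 17)/2 = 1 = 1.0000.

1.0000


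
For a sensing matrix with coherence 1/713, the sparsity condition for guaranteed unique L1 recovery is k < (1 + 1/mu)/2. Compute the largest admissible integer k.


1/mu = 713.
1 + 1/mu = 714.
(1 + 1/mu)/2 = 357 is an integer and the inequality is strict, so k_max = 357 - 1 = 356.

356


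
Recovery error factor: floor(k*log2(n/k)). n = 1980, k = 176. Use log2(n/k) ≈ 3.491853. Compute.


log2(n/k) = log2(1980/176) ≈ 3.491853.
k*log2(n/k) ≈ 176*3.491853 = 614.566128.
floor(614.566128) = 614.

614


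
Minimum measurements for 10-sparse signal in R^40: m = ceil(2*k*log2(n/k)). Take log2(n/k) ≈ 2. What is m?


log2(n/k) = log2(40/10) ≈ 2.
2*k*log2(n/k) ≈ 2*10*2 = 40.
m = ceil(40) = 40.

40


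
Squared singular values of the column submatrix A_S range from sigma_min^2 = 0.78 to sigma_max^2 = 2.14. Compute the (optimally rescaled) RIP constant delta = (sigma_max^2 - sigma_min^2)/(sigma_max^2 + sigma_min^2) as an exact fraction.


lambda_max - lambda_min = 2.14 - 0.78 = 1.36.
lambda_max + lambda_min = 2.14 + 0.78 = 2.92.
delta = 1.36/2.92 = 136/292 = 34/73.

34/73


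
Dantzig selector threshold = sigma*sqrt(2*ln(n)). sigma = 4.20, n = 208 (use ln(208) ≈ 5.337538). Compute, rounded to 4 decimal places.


ln(208) ≈ 5.337538.
2*ln(n) ≈ 10.675076.
sqrt(2*ln(n)) ≈ sqrt(10.675076) ≈ 3.267273.
threshold ≈ 4.20*3.267273 = 13.7225466 ≈ 13.7225.

13.7225


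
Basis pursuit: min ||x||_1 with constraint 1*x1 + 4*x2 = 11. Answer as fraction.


Axis intercepts:
  x1 = 11, x2 = 0: L1 = 11
  x1 = 0, x2 = 11/4: L1 = 11/4
x* = (0, 11/4)
||x*||_1 = 11/4.

11/4


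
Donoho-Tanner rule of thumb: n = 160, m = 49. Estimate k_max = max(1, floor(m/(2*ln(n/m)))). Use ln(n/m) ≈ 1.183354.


n/m = 160/49.
ln(n/m) ≈ 1.183354.
2*ln(n/m) ≈ 2.366708.
m/(2*ln(n/m)) ≈ 49/2.366708 ≈ 20.7039.
floor = 20.
k_max = max(1, 20) = 20.

20


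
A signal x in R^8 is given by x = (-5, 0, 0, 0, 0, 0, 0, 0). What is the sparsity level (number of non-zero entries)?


Non-zero positions: [0].
Sparsity = 1.

1


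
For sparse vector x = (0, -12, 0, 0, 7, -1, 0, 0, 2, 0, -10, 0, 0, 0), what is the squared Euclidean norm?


Non-zero entries: [(1, -12), (4, 7), (5, -1), (8, 2), (10, -10)]
Squares: [144, 49, 1, 4, 100]
||x||_2^2 = sum = 298.

298


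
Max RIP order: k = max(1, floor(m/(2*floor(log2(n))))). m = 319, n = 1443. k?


floor(log2(1443)) = 10.
2*10 = 20.
m/(2*floor(log2(n))) = 319/20 ≈ 15.95.
floor = 15.
k = max(1, 15) = 15.

15


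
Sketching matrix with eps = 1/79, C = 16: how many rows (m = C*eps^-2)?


1/eps = 79.
(1/eps)^2 = 6241.
m = 16*6241 = 99856.

99856


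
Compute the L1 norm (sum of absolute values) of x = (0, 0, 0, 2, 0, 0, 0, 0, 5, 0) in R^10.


Non-zero entries: [(3, 2), (8, 5)]
Absolute values: [2, 5]
||x||_1 = sum = 7.

7


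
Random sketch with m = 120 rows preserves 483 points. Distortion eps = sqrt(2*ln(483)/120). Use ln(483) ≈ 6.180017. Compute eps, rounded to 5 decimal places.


ln(483) ≈ 6.180017.
2*ln(N)/m ≈ 2*6.180017/120 ≈ 0.10300028.
eps = sqrt(0.10300028) ≈ 0.3209366 ≈ 0.32094.

0.32094


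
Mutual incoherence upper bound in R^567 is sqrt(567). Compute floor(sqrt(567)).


23^2 = 529 <= 567 < 576 = 24^2, so 23 <= sqrt(567) < 24.
floor(sqrt(567)) = 23.

23


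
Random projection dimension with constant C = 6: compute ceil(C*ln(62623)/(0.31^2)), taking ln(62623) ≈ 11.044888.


ln(62623) ≈ 11.044888.
eps^2 = 0.31^2 = 0.0961.
C*ln(N)/eps^2 ≈ 6*11.044888/0.0961 ≈ 689.5872.
m = ceil(689.5872) = 690.

690


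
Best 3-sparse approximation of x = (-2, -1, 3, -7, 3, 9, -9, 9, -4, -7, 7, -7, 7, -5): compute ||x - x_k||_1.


Sorted |x_i| descending: [9, 9, 9, 7, 7, 7, 7, 7, 5, 4, 3, 3, 2, 1]
Keep top 3: [9, 9, 9]
Tail entries: [7, 7, 7, 7, 7, 5, 4, 3, 3, 2, 1]
L1 error = sum of tail = 53.

53


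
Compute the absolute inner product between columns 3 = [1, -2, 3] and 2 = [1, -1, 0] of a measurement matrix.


Inner product: 1*1 + -2*-1 + 3*0
Products: [1, 2, 0]
Sum = 3.
|dot| = 3.

3


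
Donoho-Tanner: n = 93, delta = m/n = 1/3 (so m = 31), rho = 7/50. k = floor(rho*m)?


m = 1/3*93 = 31.
rho = 7/50.
rho*m = 7/50*31 = 4.34.
k = floor(4.34) = 4.

4


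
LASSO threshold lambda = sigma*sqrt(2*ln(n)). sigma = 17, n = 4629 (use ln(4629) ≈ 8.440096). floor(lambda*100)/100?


ln(4629) ≈ 8.440096.
2*ln(n) ≈ 16.880192.
sqrt(2*ln(n)) ≈ sqrt(16.880192) ≈ 4.108551.
lambda ≈ 17*4.108551 = 69.845367.
floor(lambda*100)/100 = 69.84.

69.84


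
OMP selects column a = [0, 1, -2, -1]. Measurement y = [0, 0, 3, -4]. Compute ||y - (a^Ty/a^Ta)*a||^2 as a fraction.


a^T a = 6.
a^T y = -2.
coeff = -2/6 = -1/3.
||r||^2 = 73/3.

73/3


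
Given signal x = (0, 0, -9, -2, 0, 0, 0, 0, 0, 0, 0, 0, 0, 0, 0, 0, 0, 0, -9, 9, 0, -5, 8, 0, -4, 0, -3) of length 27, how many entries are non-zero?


Non-zero positions: [2, 3, 18, 19, 21, 22, 24, 26].
Sparsity = 8.

8


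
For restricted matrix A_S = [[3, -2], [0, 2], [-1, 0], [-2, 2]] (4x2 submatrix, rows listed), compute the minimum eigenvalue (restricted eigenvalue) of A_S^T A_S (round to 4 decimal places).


A_S^T A_S = [[14, -10], [-10, 12]].
trace = 26.
det = 68.
disc = trace^2 - 4*det = 676 - 4*68 = 404.
sqrt(404) ≈ 20.099751.
lam_min = (26 - sqrt(404))/2 ≈ (26 - 20.099751)/2 = 2.9501245 ≈ 2.9501.

2.9501


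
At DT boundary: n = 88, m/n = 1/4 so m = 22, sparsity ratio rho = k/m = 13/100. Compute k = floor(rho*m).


m = 1/4*88 = 22.
rho = 13/100.
rho*m = 13/100*22 = 2.86.
k = floor(2.86) = 2.

2


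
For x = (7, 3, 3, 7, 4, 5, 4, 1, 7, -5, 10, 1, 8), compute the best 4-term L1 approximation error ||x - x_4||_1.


Sorted |x_i| descending: [10, 8, 7, 7, 7, 5, 5, 4, 4, 3, 3, 1, 1]
Keep top 4: [10, 8, 7, 7]
Tail entries: [7, 5, 5, 4, 4, 3, 3, 1, 1]
L1 error = sum of tail = 33.

33


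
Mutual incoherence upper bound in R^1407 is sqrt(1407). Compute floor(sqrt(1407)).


37^2 = 1369 <= 1407 < 1444 = 38^2, so 37 <= sqrt(1407) < 38.
floor(sqrt(1407)) = 37.

37


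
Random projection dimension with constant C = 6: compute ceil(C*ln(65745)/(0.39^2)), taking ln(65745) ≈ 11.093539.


ln(65745) ≈ 11.093539.
eps^2 = 0.39^2 = 0.1521.
C*ln(N)/eps^2 ≈ 6*11.093539/0.1521 ≈ 437.615.
m = ceil(437.615) = 438.

438


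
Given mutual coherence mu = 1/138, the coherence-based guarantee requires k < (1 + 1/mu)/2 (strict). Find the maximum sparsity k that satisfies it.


1/mu = 138.
1 + 1/mu = 139.
(1 + 1/mu)/2 = 69.5 is not an integer, so k_max = floor(69.5) = 69.

69


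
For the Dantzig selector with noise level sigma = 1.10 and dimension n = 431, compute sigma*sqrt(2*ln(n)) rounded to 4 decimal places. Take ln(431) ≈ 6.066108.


ln(431) ≈ 6.066108.
2*ln(n) ≈ 12.132216.
sqrt(2*ln(n)) ≈ sqrt(12.132216) ≈ 3.483133.
threshold ≈ 1.10*3.483133 = 3.8314463 ≈ 3.8314.

3.8314


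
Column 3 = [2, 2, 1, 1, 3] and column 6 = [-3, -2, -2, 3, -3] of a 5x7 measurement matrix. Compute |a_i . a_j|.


Inner product: 2*-3 + 2*-2 + 1*-2 + 1*3 + 3*-3
Products: [-6, -4, -2, 3, -9]
Sum = -18.
|dot| = 18.

18


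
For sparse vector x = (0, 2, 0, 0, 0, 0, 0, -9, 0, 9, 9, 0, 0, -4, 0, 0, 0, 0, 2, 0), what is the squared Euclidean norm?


Non-zero entries: [(1, 2), (7, -9), (9, 9), (10, 9), (13, -4), (18, 2)]
Squares: [4, 81, 81, 81, 16, 4]
||x||_2^2 = sum = 267.

267


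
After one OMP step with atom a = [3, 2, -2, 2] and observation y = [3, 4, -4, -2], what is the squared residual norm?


a^T a = 21.
a^T y = 21.
coeff = 21/21 = 1.
||r||^2 = 24.

24


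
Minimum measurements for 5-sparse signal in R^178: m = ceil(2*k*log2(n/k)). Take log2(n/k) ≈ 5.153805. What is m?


log2(n/k) = log2(178/5) ≈ 5.153805.
2*k*log2(n/k) ≈ 2*5*5.153805 = 51.53805.
m = ceil(51.53805) = 52.

52


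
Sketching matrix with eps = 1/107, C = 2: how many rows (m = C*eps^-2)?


1/eps = 107.
(1/eps)^2 = 11449.
m = 2*11449 = 22898.

22898


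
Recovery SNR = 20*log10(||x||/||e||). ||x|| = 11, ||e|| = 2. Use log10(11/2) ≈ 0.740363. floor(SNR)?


||x||/||e|| = 11/2.
log10(11/2) ≈ 0.740363.
20*log10(||x||/||e||) ≈ 20*0.740363 = 14.80726.
floor(14.80726) = 14.

14


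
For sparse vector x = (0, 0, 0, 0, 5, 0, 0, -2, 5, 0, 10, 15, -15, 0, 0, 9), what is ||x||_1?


Non-zero entries: [(4, 5), (7, -2), (8, 5), (10, 10), (11, 15), (12, -15), (15, 9)]
Absolute values: [5, 2, 5, 10, 15, 15, 9]
||x||_1 = sum = 61.

61


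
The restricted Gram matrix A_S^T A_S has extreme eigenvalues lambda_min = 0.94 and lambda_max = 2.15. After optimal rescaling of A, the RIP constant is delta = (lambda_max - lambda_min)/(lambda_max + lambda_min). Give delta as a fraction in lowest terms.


lambda_max - lambda_min = 2.15 - 0.94 = 1.21.
lambda_max + lambda_min = 2.15 + 0.94 = 3.09.
delta = 1.21/3.09 = 121/309.

121/309


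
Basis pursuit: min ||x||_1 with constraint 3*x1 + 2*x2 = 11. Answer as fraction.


Axis intercepts:
  x1 = 11/3, x2 = 0: L1 = 11/3
  x1 = 0, x2 = 11/2: L1 = 11/2
x* = (11/3, 0)
||x*||_1 = 11/3.

11/3


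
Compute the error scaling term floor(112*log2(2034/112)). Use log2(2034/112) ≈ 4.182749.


log2(n/k) = log2(2034/112) ≈ 4.182749.
k*log2(n/k) ≈ 112*4.182749 = 468.467888.
floor(468.467888) = 468.

468


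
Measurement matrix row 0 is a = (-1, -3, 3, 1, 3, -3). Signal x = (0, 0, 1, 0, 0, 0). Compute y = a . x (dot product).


Non-zero terms: ['3*1']
Products: [3]
y = sum = 3.

3


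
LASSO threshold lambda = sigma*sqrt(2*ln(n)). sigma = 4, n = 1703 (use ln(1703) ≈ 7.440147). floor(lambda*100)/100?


ln(1703) ≈ 7.440147.
2*ln(n) ≈ 14.880294.
sqrt(2*ln(n)) ≈ sqrt(14.880294) ≈ 3.857498.
lambda ≈ 4*3.857498 = 15.429992.
floor(lambda*100)/100 = 15.42.

15.42


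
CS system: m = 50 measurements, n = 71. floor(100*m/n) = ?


100*m/n = 100*50/71 ≈ 70.4225.
floor = 70.

70


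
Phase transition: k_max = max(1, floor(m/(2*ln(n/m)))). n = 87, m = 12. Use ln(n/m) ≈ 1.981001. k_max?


n/m = 87/12 = 29/4.
ln(n/m) ≈ 1.981001.
2*ln(n/m) ≈ 3.962002.
m/(2*ln(n/m)) ≈ 12/3.962002 ≈ 3.0288.
floor = 3.
k_max = max(1, 3) = 3.

3


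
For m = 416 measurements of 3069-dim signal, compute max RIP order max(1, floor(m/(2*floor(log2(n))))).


floor(log2(3069)) = 11.
2*11 = 22.
m/(2*floor(log2(n))) = 416/22 ≈ 18.9091.
floor = 18.
k = max(1, 18) = 18.

18


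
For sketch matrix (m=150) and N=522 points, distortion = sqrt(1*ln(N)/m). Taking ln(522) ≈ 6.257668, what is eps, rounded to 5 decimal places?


ln(522) ≈ 6.257668.
1*ln(N)/m ≈ 1*6.257668/150 ≈ 0.04171779.
eps = sqrt(0.04171779) ≈ 0.2042493 ≈ 0.20425.

0.20425


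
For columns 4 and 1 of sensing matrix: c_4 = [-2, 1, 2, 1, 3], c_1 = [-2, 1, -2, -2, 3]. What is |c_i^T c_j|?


Inner product: -2*-2 + 1*1 + 2*-2 + 1*-2 + 3*3
Products: [4, 1, -4, -2, 9]
Sum = 8.
|dot| = 8.

8


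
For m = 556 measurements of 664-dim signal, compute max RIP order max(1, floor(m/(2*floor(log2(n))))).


floor(log2(664)) = 9.
2*9 = 18.
m/(2*floor(log2(n))) = 556/18 ≈ 30.8889.
floor = 30.
k = max(1, 30) = 30.

30


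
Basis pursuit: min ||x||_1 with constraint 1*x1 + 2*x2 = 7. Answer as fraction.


Axis intercepts:
  x1 = 7, x2 = 0: L1 = 7
  x1 = 0, x2 = 7/2: L1 = 7/2
x* = (0, 7/2)
||x*||_1 = 7/2.

7/2


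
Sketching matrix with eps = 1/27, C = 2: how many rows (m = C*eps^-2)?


1/eps = 27.
(1/eps)^2 = 729.
m = 2*729 = 1458.

1458


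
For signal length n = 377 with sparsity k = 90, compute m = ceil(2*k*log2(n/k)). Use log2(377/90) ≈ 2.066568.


log2(n/k) = log2(377/90) ≈ 2.066568.
2*k*log2(n/k) ≈ 2*90*2.066568 = 371.98224.
m = ceil(371.98224) = 372.

372


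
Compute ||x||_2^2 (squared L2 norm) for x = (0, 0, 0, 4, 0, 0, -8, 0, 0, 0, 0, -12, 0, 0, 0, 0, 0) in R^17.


Non-zero entries: [(3, 4), (6, -8), (11, -12)]
Squares: [16, 64, 144]
||x||_2^2 = sum = 224.

224


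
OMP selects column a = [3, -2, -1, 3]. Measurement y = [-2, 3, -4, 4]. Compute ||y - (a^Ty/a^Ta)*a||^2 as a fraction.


a^T a = 23.
a^T y = 4.
coeff = 4/23 = 4/23.
||r||^2 = 1019/23.

1019/23


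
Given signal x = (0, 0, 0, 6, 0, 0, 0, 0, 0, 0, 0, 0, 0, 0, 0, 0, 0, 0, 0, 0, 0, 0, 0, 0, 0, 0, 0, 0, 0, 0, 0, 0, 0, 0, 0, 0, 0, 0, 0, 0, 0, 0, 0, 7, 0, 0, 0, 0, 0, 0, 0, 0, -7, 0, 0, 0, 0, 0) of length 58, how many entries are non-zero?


Non-zero positions: [3, 43, 52].
Sparsity = 3.

3


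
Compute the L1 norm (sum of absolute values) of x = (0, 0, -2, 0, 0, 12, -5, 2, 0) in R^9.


Non-zero entries: [(2, -2), (5, 12), (6, -5), (7, 2)]
Absolute values: [2, 12, 5, 2]
||x||_1 = sum = 21.

21


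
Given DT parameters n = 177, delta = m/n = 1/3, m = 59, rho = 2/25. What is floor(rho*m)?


m = 1/3*177 = 59.
rho = 2/25.
rho*m = 2/25*59 = 4.72.
k = floor(4.72) = 4.

4


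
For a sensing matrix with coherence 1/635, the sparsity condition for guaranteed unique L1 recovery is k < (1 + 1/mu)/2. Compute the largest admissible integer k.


1/mu = 635.
1 + 1/mu = 636.
(1 + 1/mu)/2 = 318 is an integer and the inequality is strict, so k_max = 318 - 1 = 317.

317


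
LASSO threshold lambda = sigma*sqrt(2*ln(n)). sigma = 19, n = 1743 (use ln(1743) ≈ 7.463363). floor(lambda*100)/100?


ln(1743) ≈ 7.463363.
2*ln(n) ≈ 14.926726.
sqrt(2*ln(n)) ≈ sqrt(14.926726) ≈ 3.863512.
lambda ≈ 19*3.863512 = 73.406728.
floor(lambda*100)/100 = 73.40.

73.40


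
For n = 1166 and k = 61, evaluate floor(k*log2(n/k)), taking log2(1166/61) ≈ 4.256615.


log2(n/k) = log2(1166/61) ≈ 4.256615.
k*log2(n/k) ≈ 61*4.256615 = 259.653515.
floor(259.653515) = 259.

259


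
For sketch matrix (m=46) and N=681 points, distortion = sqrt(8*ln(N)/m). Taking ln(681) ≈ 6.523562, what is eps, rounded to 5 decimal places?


ln(681) ≈ 6.523562.
8*ln(N)/m ≈ 8*6.523562/46 ≈ 1.13453252.
eps = sqrt(1.13453252) ≈ 1.0651444 ≈ 1.06514.

1.06514


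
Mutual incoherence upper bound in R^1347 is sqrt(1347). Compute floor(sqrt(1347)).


36^2 = 1296 <= 1347 < 1369 = 37^2, so 36 <= sqrt(1347) < 37.
floor(sqrt(1347)) = 36.

36


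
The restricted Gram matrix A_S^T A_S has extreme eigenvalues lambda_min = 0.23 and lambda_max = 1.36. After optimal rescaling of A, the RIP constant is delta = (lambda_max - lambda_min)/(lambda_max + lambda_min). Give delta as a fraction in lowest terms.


lambda_max - lambda_min = 1.36 - 0.23 = 1.13.
lambda_max + lambda_min = 1.36 + 0.23 = 1.59.
delta = 1.13/1.59 = 113/159.

113/159


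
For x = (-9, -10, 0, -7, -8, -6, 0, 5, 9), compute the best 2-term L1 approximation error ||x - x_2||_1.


Sorted |x_i| descending: [10, 9, 9, 8, 7, 6, 5, 0, 0]
Keep top 2: [10, 9]
Tail entries: [9, 8, 7, 6, 5, 0, 0]
L1 error = sum of tail = 35.

35


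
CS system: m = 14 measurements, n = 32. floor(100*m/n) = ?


100*m/n = 100*14/32 ≈ 43.75.
floor = 43.

43


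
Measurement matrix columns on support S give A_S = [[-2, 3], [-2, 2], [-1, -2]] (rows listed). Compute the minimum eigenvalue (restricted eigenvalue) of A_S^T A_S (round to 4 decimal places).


A_S^T A_S = [[9, -8], [-8, 17]].
trace = 26.
det = 89.
disc = trace^2 - 4*det = 676 - 4*89 = 320.
sqrt(320) ≈ 17.888544.
lam_min = (26 - sqrt(320))/2 ≈ (26 - 17.888544)/2 = 4.055728 ≈ 4.0557.

4.0557


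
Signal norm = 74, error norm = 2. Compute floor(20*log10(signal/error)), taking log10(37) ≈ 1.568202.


||x||/||e|| = 74/2 = 37.
log10(37) ≈ 1.568202.
20*log10(||x||/||e||) ≈ 20*1.568202 = 31.36404.
floor(31.36404) = 31.

31


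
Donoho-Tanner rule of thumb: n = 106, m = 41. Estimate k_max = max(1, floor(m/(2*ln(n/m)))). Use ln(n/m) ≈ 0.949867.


n/m = 106/41.
ln(n/m) ≈ 0.949867.
2*ln(n/m) ≈ 1.899734.
m/(2*ln(n/m)) ≈ 41/1.899734 ≈ 21.582.
floor = 21.
k_max = max(1, 21) = 21.

21


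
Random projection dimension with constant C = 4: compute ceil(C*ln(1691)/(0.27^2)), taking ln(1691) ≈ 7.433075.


ln(1691) ≈ 7.433075.
eps^2 = 0.27^2 = 0.0729.
C*ln(N)/eps^2 ≈ 4*7.433075/0.0729 ≈ 407.8505.
m = ceil(407.8505) = 408.

408


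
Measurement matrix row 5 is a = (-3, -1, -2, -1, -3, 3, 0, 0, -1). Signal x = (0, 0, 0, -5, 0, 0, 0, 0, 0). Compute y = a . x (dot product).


Non-zero terms: ['-1*-5']
Products: [5]
y = sum = 5.

5


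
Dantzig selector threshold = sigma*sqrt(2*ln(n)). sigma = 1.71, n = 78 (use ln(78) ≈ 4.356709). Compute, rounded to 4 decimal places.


ln(78) ≈ 4.356709.
2*ln(n) ≈ 8.713418.
sqrt(2*ln(n)) ≈ sqrt(8.713418) ≈ 2.95185.
threshold ≈ 1.71*2.95185 = 5.0476635 ≈ 5.0477.

5.0477


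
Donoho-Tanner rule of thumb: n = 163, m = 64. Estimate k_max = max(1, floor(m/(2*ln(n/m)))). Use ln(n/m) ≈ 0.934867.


n/m = 163/64.
ln(n/m) ≈ 0.934867.
2*ln(n/m) ≈ 1.869734.
m/(2*ln(n/m)) ≈ 64/1.869734 ≈ 34.2295.
floor = 34.
k_max = max(1, 34) = 34.

34


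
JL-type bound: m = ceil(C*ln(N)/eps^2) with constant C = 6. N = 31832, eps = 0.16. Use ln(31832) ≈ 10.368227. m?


ln(31832) ≈ 10.368227.
eps^2 = 0.16^2 = 0.0256.
C*ln(N)/eps^2 ≈ 6*10.368227/0.0256 ≈ 2430.0532.
m = ceil(2430.0532) = 2431.

2431


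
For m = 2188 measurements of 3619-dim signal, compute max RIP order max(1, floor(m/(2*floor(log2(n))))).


floor(log2(3619)) = 11.
2*11 = 22.
m/(2*floor(log2(n))) = 2188/22 ≈ 99.4545.
floor = 99.
k = max(1, 99) = 99.

99


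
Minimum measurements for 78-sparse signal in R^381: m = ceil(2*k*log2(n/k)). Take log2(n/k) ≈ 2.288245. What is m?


log2(n/k) = log2(381/78) ≈ 2.288245.
2*k*log2(n/k) ≈ 2*78*2.288245 = 356.96622.
m = ceil(356.96622) = 357.

357


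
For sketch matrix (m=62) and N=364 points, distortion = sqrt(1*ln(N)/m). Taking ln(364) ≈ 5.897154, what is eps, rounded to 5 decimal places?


ln(364) ≈ 5.897154.
1*ln(N)/m ≈ 1*5.897154/62 ≈ 0.09511539.
eps = sqrt(0.09511539) ≈ 0.3084078 ≈ 0.30841.

0.30841


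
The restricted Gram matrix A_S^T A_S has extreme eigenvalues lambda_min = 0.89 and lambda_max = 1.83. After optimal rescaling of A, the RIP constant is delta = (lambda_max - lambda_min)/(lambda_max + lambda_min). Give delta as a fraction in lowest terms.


lambda_max - lambda_min = 1.83 - 0.89 = 0.94.
lambda_max + lambda_min = 1.83 + 0.89 = 2.72.
delta = 0.94/2.72 = 94/272 = 47/136.

47/136


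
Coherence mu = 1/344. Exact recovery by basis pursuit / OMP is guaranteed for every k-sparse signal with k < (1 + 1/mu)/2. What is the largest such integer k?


1/mu = 344.
1 + 1/mu = 345.
(1 + 1/mu)/2 = 172.5 is not an integer, so k_max = floor(172.5) = 172.

172


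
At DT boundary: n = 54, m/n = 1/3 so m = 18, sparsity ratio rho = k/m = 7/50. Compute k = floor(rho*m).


m = 1/3*54 = 18.
rho = 7/50.
rho*m = 7/50*18 = 2.52.
k = floor(2.52) = 2.

2


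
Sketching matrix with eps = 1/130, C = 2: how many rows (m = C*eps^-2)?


1/eps = 130.
(1/eps)^2 = 16900.
m = 2*16900 = 33800.

33800


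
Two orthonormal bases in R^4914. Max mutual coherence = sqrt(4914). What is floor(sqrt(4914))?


70^2 = 4900 <= 4914 < 5041 = 71^2, so 70 <= sqrt(4914) < 71.
floor(sqrt(4914)) = 70.

70


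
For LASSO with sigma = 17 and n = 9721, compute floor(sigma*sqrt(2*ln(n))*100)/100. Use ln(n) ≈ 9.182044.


ln(9721) ≈ 9.182044.
2*ln(n) ≈ 18.364088.
sqrt(2*ln(n)) ≈ sqrt(18.364088) ≈ 4.285334.
lambda ≈ 17*4.285334 = 72.850678.
floor(lambda*100)/100 = 72.85.

72.85


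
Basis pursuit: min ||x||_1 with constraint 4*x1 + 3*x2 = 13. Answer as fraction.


Axis intercepts:
  x1 = 13/4, x2 = 0: L1 = 13/4
  x1 = 0, x2 = 13/3: L1 = 13/3
x* = (13/4, 0)
||x*||_1 = 13/4.

13/4


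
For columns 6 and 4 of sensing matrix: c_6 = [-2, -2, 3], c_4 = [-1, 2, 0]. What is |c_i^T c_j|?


Inner product: -2*-1 + -2*2 + 3*0
Products: [2, -4, 0]
Sum = -2.
|dot| = 2.

2


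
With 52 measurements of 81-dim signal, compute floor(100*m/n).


100*m/n = 100*52/81 ≈ 64.1975.
floor = 64.

64


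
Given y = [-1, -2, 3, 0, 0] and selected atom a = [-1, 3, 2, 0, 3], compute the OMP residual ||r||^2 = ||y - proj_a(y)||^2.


a^T a = 23.
a^T y = 1.
coeff = 1/23 = 1/23.
||r||^2 = 321/23.

321/23


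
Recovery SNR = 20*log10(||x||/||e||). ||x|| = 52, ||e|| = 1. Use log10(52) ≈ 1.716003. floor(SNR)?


||x||/||e|| = 52/1 = 52.
log10(52) ≈ 1.716003.
20*log10(||x||/||e||) ≈ 20*1.716003 = 34.32006.
floor(34.32006) = 34.

34


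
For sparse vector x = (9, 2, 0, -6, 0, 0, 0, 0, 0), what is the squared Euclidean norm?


Non-zero entries: [(0, 9), (1, 2), (3, -6)]
Squares: [81, 4, 36]
||x||_2^2 = sum = 121.

121


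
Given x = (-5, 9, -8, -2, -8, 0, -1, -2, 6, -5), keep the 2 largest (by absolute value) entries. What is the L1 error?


Sorted |x_i| descending: [9, 8, 8, 6, 5, 5, 2, 2, 1, 0]
Keep top 2: [9, 8]
Tail entries: [8, 6, 5, 5, 2, 2, 1, 0]
L1 error = sum of tail = 29.

29


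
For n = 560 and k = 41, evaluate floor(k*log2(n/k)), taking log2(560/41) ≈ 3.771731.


log2(n/k) = log2(560/41) ≈ 3.771731.
k*log2(n/k) ≈ 41*3.771731 = 154.640971.
floor(154.640971) = 154.

154


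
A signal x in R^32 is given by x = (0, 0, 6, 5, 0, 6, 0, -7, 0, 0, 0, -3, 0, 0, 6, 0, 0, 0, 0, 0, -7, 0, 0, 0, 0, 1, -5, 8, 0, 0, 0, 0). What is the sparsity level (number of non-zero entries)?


Non-zero positions: [2, 3, 5, 7, 11, 14, 20, 25, 26, 27].
Sparsity = 10.

10


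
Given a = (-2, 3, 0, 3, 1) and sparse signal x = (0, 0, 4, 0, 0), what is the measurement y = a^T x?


Non-zero terms: ['0*4']
Products: [0]
y = sum = 0.

0


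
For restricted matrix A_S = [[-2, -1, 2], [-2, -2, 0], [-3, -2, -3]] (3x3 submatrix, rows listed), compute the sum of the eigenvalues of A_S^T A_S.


Sum of eigenvalues of A_S^T A_S = trace(A_S^T A_S) = sum of squared column norms of A_S.
A_S^T A_S diagonal: [17, 9, 13].
trace = 17 + 9 + 13 = 39.

39


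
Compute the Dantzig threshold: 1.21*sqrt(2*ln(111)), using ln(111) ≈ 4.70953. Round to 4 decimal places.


ln(111) ≈ 4.70953.
2*ln(n) ≈ 9.41906.
sqrt(2*ln(n)) ≈ sqrt(9.41906) ≈ 3.069049.
threshold ≈ 1.21*3.069049 = 3.71354929 ≈ 3.7135.

3.7135


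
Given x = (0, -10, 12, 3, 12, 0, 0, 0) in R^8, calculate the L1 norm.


Non-zero entries: [(1, -10), (2, 12), (3, 3), (4, 12)]
Absolute values: [10, 12, 3, 12]
||x||_1 = sum = 37.

37


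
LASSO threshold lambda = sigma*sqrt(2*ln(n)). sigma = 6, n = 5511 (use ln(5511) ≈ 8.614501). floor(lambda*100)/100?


ln(5511) ≈ 8.614501.
2*ln(n) ≈ 17.229002.
sqrt(2*ln(n)) ≈ sqrt(17.229002) ≈ 4.150783.
lambda ≈ 6*4.150783 = 24.904698.
floor(lambda*100)/100 = 24.90.

24.90


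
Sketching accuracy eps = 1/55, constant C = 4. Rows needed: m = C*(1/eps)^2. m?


1/eps = 55.
(1/eps)^2 = 3025.
m = 4*3025 = 12100.

12100


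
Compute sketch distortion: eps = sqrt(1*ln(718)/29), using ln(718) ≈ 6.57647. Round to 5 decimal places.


ln(718) ≈ 6.57647.
1*ln(N)/m ≈ 1*6.57647/29 ≈ 0.22677483.
eps = sqrt(0.22677483) ≈ 0.4762088 ≈ 0.47621.

0.47621


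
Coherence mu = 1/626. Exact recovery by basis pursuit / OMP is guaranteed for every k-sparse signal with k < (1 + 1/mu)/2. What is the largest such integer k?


1/mu = 626.
1 + 1/mu = 627.
(1 + 1/mu)/2 = 313.5 is not an integer, so k_max = floor(313.5) = 313.

313


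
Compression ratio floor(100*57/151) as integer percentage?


100*m/n = 100*57/151 ≈ 37.7483.
floor = 37.

37


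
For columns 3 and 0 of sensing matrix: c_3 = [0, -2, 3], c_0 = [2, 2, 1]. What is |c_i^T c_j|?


Inner product: 0*2 + -2*2 + 3*1
Products: [0, -4, 3]
Sum = -1.
|dot| = 1.

1


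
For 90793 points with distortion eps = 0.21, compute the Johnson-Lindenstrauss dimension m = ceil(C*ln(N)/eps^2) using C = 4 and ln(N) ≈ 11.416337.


ln(90793) ≈ 11.416337.
eps^2 = 0.21^2 = 0.0441.
C*ln(N)/eps^2 ≈ 4*11.416337/0.0441 ≈ 1035.4954.
m = ceil(1035.4954) = 1036.

1036


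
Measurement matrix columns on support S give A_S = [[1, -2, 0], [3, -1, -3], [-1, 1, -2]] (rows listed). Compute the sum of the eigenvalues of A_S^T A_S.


Sum of eigenvalues of A_S^T A_S = trace(A_S^T A_S) = sum of squared column norms of A_S.
A_S^T A_S diagonal: [11, 6, 13].
trace = 11 + 6 + 13 = 30.

30


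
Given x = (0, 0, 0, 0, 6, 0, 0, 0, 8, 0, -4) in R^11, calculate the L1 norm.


Non-zero entries: [(4, 6), (8, 8), (10, -4)]
Absolute values: [6, 8, 4]
||x||_1 = sum = 18.

18


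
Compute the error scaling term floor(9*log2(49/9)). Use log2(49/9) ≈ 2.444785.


log2(n/k) = log2(49/9) ≈ 2.444785.
k*log2(n/k) ≈ 9*2.444785 = 22.003065.
floor(22.003065) = 22.

22


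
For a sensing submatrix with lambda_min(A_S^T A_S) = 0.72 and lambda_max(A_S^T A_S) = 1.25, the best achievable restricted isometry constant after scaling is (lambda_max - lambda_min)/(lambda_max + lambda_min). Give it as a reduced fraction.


lambda_max - lambda_min = 1.25 - 0.72 = 0.53.
lambda_max + lambda_min = 1.25 + 0.72 = 1.97.
delta = 0.53/1.97 = 53/197.

53/197


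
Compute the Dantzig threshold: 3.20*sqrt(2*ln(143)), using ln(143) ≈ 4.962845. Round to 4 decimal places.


ln(143) ≈ 4.962845.
2*ln(n) ≈ 9.92569.
sqrt(2*ln(n)) ≈ sqrt(9.92569) ≈ 3.150506.
threshold ≈ 3.20*3.150506 = 10.0816192 ≈ 10.0816.

10.0816


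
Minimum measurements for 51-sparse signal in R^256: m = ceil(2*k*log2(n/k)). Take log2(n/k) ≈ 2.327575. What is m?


log2(n/k) = log2(256/51) ≈ 2.327575.
2*k*log2(n/k) ≈ 2*51*2.327575 = 237.41265.
m = ceil(237.41265) = 238.

238


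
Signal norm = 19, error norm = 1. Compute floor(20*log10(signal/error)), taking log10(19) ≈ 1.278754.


||x||/||e|| = 19/1 = 19.
log10(19) ≈ 1.278754.
20*log10(||x||/||e||) ≈ 20*1.278754 = 25.57508.
floor(25.57508) = 25.

25


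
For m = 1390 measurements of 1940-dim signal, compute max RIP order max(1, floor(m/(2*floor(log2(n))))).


floor(log2(1940)) = 10.
2*10 = 20.
m/(2*floor(log2(n))) = 1390/20 ≈ 69.5.
floor = 69.
k = max(1, 69) = 69.

69


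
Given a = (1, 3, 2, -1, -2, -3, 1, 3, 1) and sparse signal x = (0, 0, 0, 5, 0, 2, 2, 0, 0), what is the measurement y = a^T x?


Non-zero terms: ['-1*5', '-3*2', '1*2']
Products: [-5, -6, 2]
y = sum = -9.

-9


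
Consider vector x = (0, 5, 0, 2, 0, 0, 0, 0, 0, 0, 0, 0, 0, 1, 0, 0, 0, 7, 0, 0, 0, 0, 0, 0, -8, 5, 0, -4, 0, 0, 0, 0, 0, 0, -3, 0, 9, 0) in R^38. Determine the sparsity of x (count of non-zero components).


Non-zero positions: [1, 3, 13, 17, 24, 25, 27, 34, 36].
Sparsity = 9.

9


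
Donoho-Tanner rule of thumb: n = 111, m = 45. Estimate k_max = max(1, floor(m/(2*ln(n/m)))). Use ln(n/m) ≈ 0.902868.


n/m = 111/45 = 37/15.
ln(n/m) ≈ 0.902868.
2*ln(n/m) ≈ 1.805736.
m/(2*ln(n/m)) ≈ 45/1.805736 ≈ 24.9206.
floor = 24.
k_max = max(1, 24) = 24.

24


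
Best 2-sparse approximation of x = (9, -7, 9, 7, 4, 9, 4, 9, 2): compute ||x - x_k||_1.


Sorted |x_i| descending: [9, 9, 9, 9, 7, 7, 4, 4, 2]
Keep top 2: [9, 9]
Tail entries: [9, 9, 7, 7, 4, 4, 2]
L1 error = sum of tail = 42.

42


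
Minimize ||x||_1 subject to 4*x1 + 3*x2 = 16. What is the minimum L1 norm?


Axis intercepts:
  x1 = 4, x2 = 0: L1 = 4
  x1 = 0, x2 = 16/3: L1 = 16/3
x* = (4, 0)
||x*||_1 = 4.

4


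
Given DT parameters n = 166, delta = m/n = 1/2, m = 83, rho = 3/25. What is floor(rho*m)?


m = 1/2*166 = 83.
rho = 3/25.
rho*m = 3/25*83 = 9.96.
k = floor(9.96) = 9.

9


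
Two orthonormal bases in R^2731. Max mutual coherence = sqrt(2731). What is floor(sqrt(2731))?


52^2 = 2704 <= 2731 < 2809 = 53^2, so 52 <= sqrt(2731) < 53.
floor(sqrt(2731)) = 52.

52


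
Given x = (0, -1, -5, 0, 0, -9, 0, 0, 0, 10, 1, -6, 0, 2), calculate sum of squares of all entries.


Non-zero entries: [(1, -1), (2, -5), (5, -9), (9, 10), (10, 1), (11, -6), (13, 2)]
Squares: [1, 25, 81, 100, 1, 36, 4]
||x||_2^2 = sum = 248.

248


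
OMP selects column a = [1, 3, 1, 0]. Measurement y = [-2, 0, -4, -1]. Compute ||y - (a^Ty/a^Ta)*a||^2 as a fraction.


a^T a = 11.
a^T y = -6.
coeff = -6/11 = -6/11.
||r||^2 = 195/11.

195/11
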